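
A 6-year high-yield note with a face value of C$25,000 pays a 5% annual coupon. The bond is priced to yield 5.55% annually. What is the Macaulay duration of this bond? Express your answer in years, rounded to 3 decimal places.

5.319 years

Periodic yield y = 0.0555. Discount each cash flow and weight by its year:
  t   CF        PV=CF/(1+0.0555)^t    t·PV
  1     1,250.00     1,184.2729     1,184.2729
  2     1,250.00     1,122.0018     2,244.0035
  3     1,250.00     1,063.0050     3,189.0149
  4     1,250.00     1,007.1104     4,028.4414
  5     1,250.00       954.1548     4,770.7738
  6    26,250.00    18,983.6572   113,901.9429
  Σ                 24,314.2019   129,318.4495
Price P = Σ PV = 24,314.2019.
Macaulay duration = Σ(t·PV) / P = 129,318.4495 / 24,314.2019 = 5.31864 years.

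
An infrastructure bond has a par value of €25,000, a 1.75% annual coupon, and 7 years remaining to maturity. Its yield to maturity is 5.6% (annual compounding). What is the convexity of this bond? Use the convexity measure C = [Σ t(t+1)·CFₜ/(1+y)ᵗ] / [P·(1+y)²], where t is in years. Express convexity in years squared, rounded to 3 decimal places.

With y = 0.056:
  t   CF        PV=CF/(1+0.056)^t    t·PV        t(t+1)·PV
  1       437.50       414.2992       414.2992         828.5985
  2       437.50       392.3288       784.6577       2,353.9730
  3       437.50       371.5235     1,114.5705       4,458.2821
  4       437.50       351.8215     1,407.2860       7,036.4301
  5       437.50       333.1643     1,665.8215       9,994.9292
  6       437.50       315.4965     1,892.9790      13,250.8531
  7    25,437.50    17,371.0872   121,597.6101     972,780.8805
  Σ                 19,549.7210   128,877.2241   1,010,703.9465
P = 19,549.7210.
Convexity = Σ t(t+1)·PV / [P·(1+y)²] = 1,010,703.9465 / (19,549.7210 × 1.115136) = 46.36130.

46.361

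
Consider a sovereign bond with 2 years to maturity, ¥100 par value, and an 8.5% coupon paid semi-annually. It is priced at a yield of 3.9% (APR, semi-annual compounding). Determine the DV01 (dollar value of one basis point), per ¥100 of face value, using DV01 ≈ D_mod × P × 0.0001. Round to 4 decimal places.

Periodic yield y = 0.0195.
  t   CF        PV=CF/(1+0.0195)^t    t·PV
  1         4.25         4.1687         4.1687
  2         4.25         4.0890         8.1780
  3         4.25         4.0108        12.0323
  4       104.25        96.5000       385.9998
  Σ                    108.7684       410.3788
P = 108.7684; D_Mac = 3.77296 half-year periods = 1.88648 yrs; D_mod = 1.85040 yrs.
DV01 ≈ 1.85040 × 108.7684 × 0.0001 = 0.020126.

¥0.0201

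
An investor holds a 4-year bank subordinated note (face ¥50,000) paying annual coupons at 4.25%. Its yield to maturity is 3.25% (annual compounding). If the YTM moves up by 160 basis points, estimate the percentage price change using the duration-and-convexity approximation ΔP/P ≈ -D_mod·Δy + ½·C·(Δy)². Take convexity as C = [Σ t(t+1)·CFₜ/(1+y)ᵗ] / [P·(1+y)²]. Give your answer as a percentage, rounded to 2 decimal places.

-5.62%

With y = 0.0325:
  t   CF        PV=CF/(1+0.0325)^t    t·PV        t(t+1)·PV
  1     2,125.00     2,058.1114     2,058.1114       4,116.2228
  2     2,125.00     1,993.3282     3,986.6564      11,959.9693
  3     2,125.00     1,930.5842     5,791.7527      23,167.0107
  4    52,125.00    45,865.4677   183,461.8709     917,309.3544
  Σ                 51,847.4915   195,298.3914     956,552.5572
P = 51,847.4915; D_Mac = 3.76679 yrs; D_mod = 3.64822 yrs; C = 17.30617.
Duration effect: -3.64822 × (+0.016) = -0.058371
Convexity effect: 0.5 × 17.30617 × (0.016)² = +0.0022152
ΔP/P ≈ -0.058371 + 0.0022152 = -0.056156 = -5.6156%.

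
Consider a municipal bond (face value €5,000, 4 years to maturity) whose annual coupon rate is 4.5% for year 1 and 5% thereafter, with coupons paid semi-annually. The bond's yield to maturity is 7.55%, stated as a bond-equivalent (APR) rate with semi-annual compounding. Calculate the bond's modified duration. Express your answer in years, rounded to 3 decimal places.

Periodic yield y = 0.03775. First find Macaulay duration:
  t   CF        PV=CF/(1+0.03775)^t    t·PV
  1       112.50       108.4076       108.4076
  2       112.50       104.4641       208.9282
  3       125.00       111.8489       335.5468
  4       125.00       107.7802       431.1209
  5       125.00       103.8595       519.2976
  6       125.00       100.0814       600.4887
  7       125.00        96.4408       675.0856
  8     5,125.00     3,810.2365    30,481.8920
  Σ                  4,543.1191    33,360.7673
P = 4,543.1191; Macaulay duration = 33,360.7673 / 4,543.1191 = 7.34314 half-year periods = 3.67157 years.
Modified duration = D_Mac / (1 + y) = 3.67157 / 1.03775 = 3.53801 years.

3.538 years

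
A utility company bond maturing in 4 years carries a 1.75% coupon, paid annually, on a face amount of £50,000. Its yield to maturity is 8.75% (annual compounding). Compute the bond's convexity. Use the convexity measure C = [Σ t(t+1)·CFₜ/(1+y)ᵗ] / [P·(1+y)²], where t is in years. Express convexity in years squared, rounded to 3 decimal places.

With y = 0.0875:
  t   CF        PV=CF/(1+0.0875)^t    t·PV        t(t+1)·PV
  1       875.00       804.5977       804.5977       1,609.1954
  2       875.00       739.8600     1,479.7199       4,439.1597
  3       875.00       680.3310     2,040.9930       8,163.9719
  4    50,875.00    36,373.6899   145,494.7595     727,473.7976
  Σ                 38,598.4785   149,820.0701     741,686.1247
P = 38,598.4785.
Convexity = Σ t(t+1)·PV / [P·(1+y)²] = 741,686.1247 / (38,598.4785 × 1.182656) = 16.24768.

16.248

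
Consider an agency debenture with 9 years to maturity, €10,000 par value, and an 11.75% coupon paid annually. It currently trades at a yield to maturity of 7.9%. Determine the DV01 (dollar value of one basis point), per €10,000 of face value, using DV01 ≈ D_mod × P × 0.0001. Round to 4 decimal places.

Periodic yield y = 0.079.
  t   CF        PV=CF/(1+0.079)^t    t·PV
  1     1,175.00     1,088.9713     1,088.9713
  2     1,175.00     1,009.2412     2,018.4824
  3     1,175.00       935.3487     2,806.0460
  4     1,175.00       866.8662     3,467.4649
  5     1,175.00       803.3978     4,016.9890
  6     1,175.00       744.5763     4,467.4577
  7     1,175.00       690.0614     4,830.4300
  8     1,175.00       639.5379     5,116.3035
  9    11,175.00     5,637.0843    50,733.7587
  Σ                 12,415.0851    78,545.9036
P = 12,415.0851; D_Mac = 6.32665 yrs; D_mod = 5.86344 yrs.
DV01 ≈ 5.86344 × 12,415.0851 × 0.0001 = 7.279509.

€7.2795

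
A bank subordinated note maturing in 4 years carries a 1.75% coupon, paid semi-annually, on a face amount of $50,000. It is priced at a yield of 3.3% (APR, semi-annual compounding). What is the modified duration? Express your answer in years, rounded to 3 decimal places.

Periodic yield y = 0.0165. First find Macaulay duration:
  t   CF        PV=CF/(1+0.0165)^t    t·PV
  1       437.50       430.3984       430.3984
  2       437.50       423.4121       846.8243
  3       437.50       416.5392     1,249.6177
  4       437.50       409.7779     1,639.1116
  5       437.50       403.1263     2,015.6315
  6       437.50       396.5827     2,379.4962
  7       437.50       390.1453     2,731.0171
  8    50,437.50    44,248.0859   353,984.6870
  Σ                 47,118.0678   365,276.7837
P = 47,118.0678; Macaulay duration = 365,276.7837 / 47,118.0678 = 7.75237 half-year periods = 3.87619 years.
Modified duration = D_Mac / (1 + y) = 3.87619 / 1.0165 = 3.81327 years.

3.813 years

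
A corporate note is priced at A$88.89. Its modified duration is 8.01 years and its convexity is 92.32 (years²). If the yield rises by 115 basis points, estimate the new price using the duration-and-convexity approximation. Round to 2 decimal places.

A$81.24

Duration effect: -D_mod·Δy = -8.01 × (+0.0115) = -0.092115
Convexity effect: ½·C·(Δy)² = 0.5 × 92.32 × (0.0115)² = +0.00610466
ΔP/P ≈ -0.092115 + 0.00610466 = -0.08601034
New price ≈ 88.89 × (1 - 0.08601034) = 81.2445408774.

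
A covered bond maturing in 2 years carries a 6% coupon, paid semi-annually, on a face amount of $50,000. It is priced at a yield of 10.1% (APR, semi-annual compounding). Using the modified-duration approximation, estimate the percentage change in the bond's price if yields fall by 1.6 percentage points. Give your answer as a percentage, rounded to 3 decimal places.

Periodic yield y = 0.0505. Modified duration first:
  t   CF        PV=CF/(1+0.0505)^t    t·PV
  1     1,500.00     1,427.8915     1,427.8915
  2     1,500.00     1,359.2494     2,718.4988
  3     1,500.00     1,293.9071     3,881.7212
  4    51,500.00    42,288.5702   169,154.2810
  Σ                 46,369.6182   177,182.3925
P = 46,369.6182; D_Mac = 3.82109 half-year periods = 1.91054 yrs; D_mod = 1.91054/(1+0.0505) = 1.81870 yrs.
ΔP/P ≈ -D_mod · Δy = -1.81870 × (-0.016) = +0.029099 = +2.9099%.

+2.910%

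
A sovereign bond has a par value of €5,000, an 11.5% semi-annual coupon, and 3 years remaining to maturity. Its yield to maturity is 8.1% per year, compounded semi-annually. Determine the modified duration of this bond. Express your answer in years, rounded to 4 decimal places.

Periodic yield y = 0.0405. First find Macaulay duration:
  t   CF        PV=CF/(1+0.0405)^t    t·PV
  1       287.50       276.3095       276.3095
  2       287.50       265.5545       531.1090
  3       287.50       255.2182       765.6545
  4       287.50       245.2842       981.1367
  5       287.50       235.7368     1,178.6841
  6     5,287.50     4,166.7541    25,000.5247
  Σ                  5,444.8573    28,733.4185
P = 5,444.8573; Macaulay duration = 28,733.4185 / 5,444.8573 = 5.27717 half-year periods = 2.63858 years.
Modified duration = D_Mac / (1 + y) = 2.63858 / 1.0405 = 2.53588 years.

2.5359 years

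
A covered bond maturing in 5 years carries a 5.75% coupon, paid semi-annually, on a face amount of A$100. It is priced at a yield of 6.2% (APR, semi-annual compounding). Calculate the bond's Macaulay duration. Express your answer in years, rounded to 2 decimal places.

4.41 years

Periodic yield y = 0.031. Discount each cash flow and weight by its period:
  t   CF        PV=CF/(1+0.031)^t    t·PV
  1        2.875         2.7886         2.7886
  2        2.875         2.7047         5.4094
  3        2.875         2.6234         7.8702
  4        2.875         2.5445        10.1780
  5        2.875         2.4680        12.3400
  6        2.875         2.3938        14.3627
  7        2.875         2.3218        16.2527
  8        2.875         2.2520        18.0160
  9        2.875         2.1843        19.6586
  10     102.875        75.8094       758.0942
  Σ                     98.0905       864.9704
Price P = Σ PV = 98.0905.
Macaulay duration = Σ(t·PV) / P = 864.9704 / 98.0905 = 8.81809 half-year periods.
In years: 8.81809 / 2 = 4.40904 years.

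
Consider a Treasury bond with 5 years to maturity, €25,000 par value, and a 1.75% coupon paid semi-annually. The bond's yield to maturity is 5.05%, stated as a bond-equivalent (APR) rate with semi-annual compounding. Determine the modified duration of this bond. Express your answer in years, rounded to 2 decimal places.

4.67 years

Periodic yield y = 0.02525. First find Macaulay duration:
  t   CF        PV=CF/(1+0.02525)^t    t·PV
  1       218.75       213.3626       213.3626
  2       218.75       208.1079       416.2157
  3       218.75       202.9826       608.9477
  4       218.75       197.9835       791.9339
  5       218.75       193.1075       965.5376
  6       218.75       188.3516     1,130.1098
  7       218.75       183.7129     1,285.9902
  8       218.75       179.1884     1,433.5070
  9       218.75       174.7753     1,572.9777
  10   25,218.75    19,652.8607   196,528.6074
  Σ                 21,394.4330   204,947.1897
P = 21,394.4330; Macaulay duration = 204,947.1897 / 21,394.4330 = 9.57946 half-year periods = 4.78973 years.
Modified duration = D_Mac / (1 + y) = 4.78973 / 1.02525 = 4.67177 years.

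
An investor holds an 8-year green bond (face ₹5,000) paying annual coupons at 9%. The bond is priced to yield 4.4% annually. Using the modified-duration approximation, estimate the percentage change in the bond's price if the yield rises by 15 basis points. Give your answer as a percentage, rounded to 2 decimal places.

Periodic yield y = 0.044. Modified duration first:
  t   CF        PV=CF/(1+0.044)^t    t·PV
  1       450.00       431.0345       431.0345
  2       450.00       412.8683       825.7366
  3       450.00       395.4677     1,186.4031
  4       450.00       378.8005     1,515.2019
  5       450.00       362.8357     1,814.1785
  6       450.00       347.5438     2,085.2627
  7       450.00       332.8963     2,330.2744
  8     5,450.00     3,861.8243    30,894.5945
  Σ                  6,523.2711    41,082.6862
P = 6,523.2711; D_Mac = 6.29787 yrs; D_mod = 6.29787/(1+0.044) = 6.03244 yrs.
ΔP/P ≈ -D_mod · Δy = -6.03244 × (+0.0015) = -0.009049 = -0.9049%.

-0.90%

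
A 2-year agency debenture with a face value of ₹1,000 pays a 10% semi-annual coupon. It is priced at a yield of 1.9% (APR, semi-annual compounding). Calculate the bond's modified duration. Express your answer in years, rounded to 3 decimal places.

1.855 years

Periodic yield y = 0.0095. First find Macaulay duration:
  t   CF        PV=CF/(1+0.0095)^t    t·PV
  1        50.00        49.5295        49.5295
  2        50.00        49.0634        98.1267
  3        50.00        48.6017       145.8050
  4     1,050.00     1,011.0299     4,044.1197
  Σ                  1,158.2244     4,337.5808
P = 1,158.2244; Macaulay duration = 4,337.5808 / 1,158.2244 = 3.74503 half-year periods = 1.87251 years.
Modified duration = D_Mac / (1 + y) = 1.87251 / 1.0095 = 1.85489 years.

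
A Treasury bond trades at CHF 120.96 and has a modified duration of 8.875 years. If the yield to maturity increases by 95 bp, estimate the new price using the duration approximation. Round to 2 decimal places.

Duration approximation: ΔP/P ≈ -D_mod · Δy = -8.875 × (+0.0095) = -0.0843125.
New price ≈ 120.96 × (1 - 0.0843125) = 110.76156.

CHF 110.76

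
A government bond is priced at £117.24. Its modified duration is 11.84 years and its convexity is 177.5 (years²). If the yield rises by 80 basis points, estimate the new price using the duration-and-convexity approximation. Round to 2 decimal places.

Duration effect: -D_mod·Δy = -11.84 × (+0.008) = -0.094720
Convexity effect: ½·C·(Δy)² = 0.5 × 177.5 × (0.008)² = +0.0056800
ΔP/P ≈ -0.094720 + 0.0056800 = -0.089040
New price ≈ 117.24 × (1 - 0.089040) = 106.8009504.

£106.80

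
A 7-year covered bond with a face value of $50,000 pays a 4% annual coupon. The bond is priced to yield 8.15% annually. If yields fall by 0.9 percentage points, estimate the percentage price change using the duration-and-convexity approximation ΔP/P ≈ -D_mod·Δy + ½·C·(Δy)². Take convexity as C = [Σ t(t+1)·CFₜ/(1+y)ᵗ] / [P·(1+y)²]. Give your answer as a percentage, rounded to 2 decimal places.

+5.26%

With y = 0.0815:
  t   CF        PV=CF/(1+0.0815)^t    t·PV        t(t+1)·PV
  1     2,000.00     1,849.2834     1,849.2834       3,698.5668
  2     2,000.00     1,709.9246     3,419.8491      10,259.5473
  3     2,000.00     1,581.0675     4,743.2026      18,972.8106
  4     2,000.00     1,461.9210     5,847.6839      29,238.4197
  5     2,000.00     1,351.7531     6,758.7655      40,552.5932
  6     2,000.00     1,249.8873     7,499.3238      52,495.2663
  7    52,000.00    30,048.1458   210,337.0203   1,682,696.1622
  Σ                 39,251.9826   240,455.1287   1,837,913.3662
P = 39,251.9826; D_Mac = 6.12594 yrs; D_mod = 5.66430 yrs; C = 40.03229.
Duration effect: -5.66430 × (-0.009) = +0.050979
Convexity effect: 0.5 × 40.03229 × (-0.009)² = +0.0016213
ΔP/P ≈ +0.050979 + 0.0016213 = +0.052600 = +5.2600%.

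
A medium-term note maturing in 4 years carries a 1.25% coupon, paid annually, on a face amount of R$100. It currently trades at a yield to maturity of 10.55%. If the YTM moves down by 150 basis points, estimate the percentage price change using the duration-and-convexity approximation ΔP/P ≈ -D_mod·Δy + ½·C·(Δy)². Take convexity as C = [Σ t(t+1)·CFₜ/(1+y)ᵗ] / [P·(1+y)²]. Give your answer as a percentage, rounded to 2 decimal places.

+5.48%

With y = 0.1055:
  t   CF        PV=CF/(1+0.1055)^t    t·PV        t(t+1)·PV
  1         1.25         1.1307         1.1307           2.2614
  2         1.25         1.0228         2.0456           6.1368
  3         1.25         0.9252         2.7756          11.1024
  4       101.25        67.7891       271.1565       1,355.7825
  Σ                     70.8678       277.1084       1,375.2831
P = 70.8678; D_Mac = 3.91021 yrs; D_mod = 3.53705 yrs; C = 15.87908.
Duration effect: -3.53705 × (-0.015) = +0.053056
Convexity effect: 0.5 × 15.87908 × (-0.015)² = +0.0017864
ΔP/P ≈ +0.053056 + 0.0017864 = +0.054842 = +5.4842%.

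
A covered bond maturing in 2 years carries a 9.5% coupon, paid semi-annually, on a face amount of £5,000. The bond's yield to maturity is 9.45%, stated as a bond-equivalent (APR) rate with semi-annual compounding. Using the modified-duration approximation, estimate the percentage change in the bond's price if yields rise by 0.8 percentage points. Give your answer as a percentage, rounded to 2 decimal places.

Periodic yield y = 0.04725. Modified duration first:
  t   CF        PV=CF/(1+0.04725)^t    t·PV
  1       237.50       226.7844       226.7844
  2       237.50       216.5523       433.1047
  3       237.50       206.7819       620.3457
  4     5,237.50     4,354.3422    17,417.3689
  Σ                  5,004.4609    18,697.6037
P = 5,004.4609; D_Mac = 3.73619 half-year periods = 1.86809 yrs; D_mod = 1.86809/(1+0.04725) = 1.78381 yrs.
ΔP/P ≈ -D_mod · Δy = -1.78381 × (+0.008) = -0.014270 = -1.4270%.

-1.43%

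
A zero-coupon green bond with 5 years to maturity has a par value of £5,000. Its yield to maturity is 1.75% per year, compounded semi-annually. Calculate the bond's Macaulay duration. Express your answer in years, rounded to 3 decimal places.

A zero-coupon bond has a single cash flow at maturity, so its Macaulay duration equals its maturity: 5 years.
(Equivalently: 10 semi-annual periods ÷ 2 = 5 years.)

5.000 years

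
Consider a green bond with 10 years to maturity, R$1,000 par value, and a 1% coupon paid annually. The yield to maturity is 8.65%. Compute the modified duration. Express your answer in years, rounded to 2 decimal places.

8.58 years

Periodic yield y = 0.0865. First find Macaulay duration:
  t   CF        PV=CF/(1+0.0865)^t    t·PV
  1        10.00         9.2039         9.2039
  2        10.00         8.4711        16.9422
  3        10.00         7.7967        23.3901
  4        10.00         7.1760        28.7039
  5        10.00         6.6047        33.0234
  6        10.00         6.0789        36.4731
  7        10.00         5.5949        39.1643
  8        10.00         5.1495        41.1957
  9        10.00         4.7395        42.6555
  10    1,010.00       440.5793     4,405.7928
  Σ                    501.3943     4,676.5448
P = 501.3943; Macaulay duration = 4,676.5448 / 501.3943 = 9.32708 years.
Modified duration = D_Mac / (1 + y) = 9.32708 / 1.0865 = 8.58452 years.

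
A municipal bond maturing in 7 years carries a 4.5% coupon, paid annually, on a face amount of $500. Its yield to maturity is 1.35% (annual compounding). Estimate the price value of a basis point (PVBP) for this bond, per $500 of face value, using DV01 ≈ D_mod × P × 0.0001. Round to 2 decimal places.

Periodic yield y = 0.0135.
  t   CF        PV=CF/(1+0.0135)^t    t·PV
  1        22.50        22.2003        22.2003
  2        22.50        21.9046        43.8092
  3        22.50        21.6128        64.8384
  4        22.50        21.3249        85.2997
  5        22.50        21.0409       105.2044
  6        22.50        20.7606       124.5636
  7       522.50       475.6856     3,329.7993
  Σ                    604.5297     3,775.7149
P = 604.5297; D_Mac = 6.24571 yrs; D_mod = 6.16251 yrs.
DV01 ≈ 6.16251 × 604.5297 × 0.0001 = 0.372542.

$0.37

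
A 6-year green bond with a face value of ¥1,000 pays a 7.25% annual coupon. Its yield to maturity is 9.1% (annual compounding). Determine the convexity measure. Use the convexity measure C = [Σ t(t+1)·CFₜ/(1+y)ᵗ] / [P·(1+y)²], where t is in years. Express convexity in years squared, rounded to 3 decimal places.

With y = 0.091:
  t   CF        PV=CF/(1+0.091)^t    t·PV        t(t+1)·PV
  1        72.50        66.4528        66.4528         132.9056
  2        72.50        60.9100       121.8200         365.4599
  3        72.50        55.8295       167.4885         669.9540
  4        72.50        51.1728       204.6911       1,023.4556
  5        72.50        46.9045       234.5224       1,407.1342
  6     1,072.50       635.9878     3,815.9269      26,711.4884
  Σ                    917.2574     4,610.9017      30,310.3977
P = 917.2574.
Convexity = Σ t(t+1)·PV / [P·(1+y)²] = 30,310.3977 / (917.2574 × 1.190281) = 27.76201.

27.762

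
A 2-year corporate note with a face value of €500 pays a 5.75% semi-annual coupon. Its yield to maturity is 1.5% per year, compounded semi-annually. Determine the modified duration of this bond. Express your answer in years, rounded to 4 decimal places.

Periodic yield y = 0.0075. First find Macaulay duration:
  t   CF        PV=CF/(1+0.0075)^t    t·PV
  1       14.375        14.2680        14.2680
  2       14.375        14.1618        28.3236
  3       14.375        14.0564        42.1691
  4      514.375       499.2288     1,996.9152
  Σ                    541.7149     2,081.6758
P = 541.7149; Macaulay duration = 2,081.6758 / 541.7149 = 3.84275 half-year periods = 1.92138 years.
Modified duration = D_Mac / (1 + y) = 1.92138 / 1.0075 = 1.90707 years.

1.9071 years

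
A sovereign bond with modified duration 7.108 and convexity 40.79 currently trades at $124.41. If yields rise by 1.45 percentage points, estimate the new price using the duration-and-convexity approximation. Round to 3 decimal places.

$112.121

Duration effect: -D_mod·Δy = -7.108 × (+0.0145) = -0.103066
Convexity effect: ½·C·(Δy)² = 0.5 × 40.79 × (0.0145)² = +0.00428804875
ΔP/P ≈ -0.103066 + 0.00428804875 = -0.09877795125
New price ≈ 124.41 × (1 - 0.09877795125) = 112.1210350849875.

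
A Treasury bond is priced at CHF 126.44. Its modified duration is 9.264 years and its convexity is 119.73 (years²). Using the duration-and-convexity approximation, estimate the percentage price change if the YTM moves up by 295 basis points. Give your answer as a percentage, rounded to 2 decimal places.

Duration effect: -D_mod·Δy = -9.264 × (+0.0295) = -0.273288
Convexity effect: ½·C·(Δy)² = 0.5 × 119.73 × (0.0295)² = +0.05209751625
ΔP/P ≈ -0.273288 + 0.05209751625 = -0.22119048375
= -22.119048375%.

-22.12%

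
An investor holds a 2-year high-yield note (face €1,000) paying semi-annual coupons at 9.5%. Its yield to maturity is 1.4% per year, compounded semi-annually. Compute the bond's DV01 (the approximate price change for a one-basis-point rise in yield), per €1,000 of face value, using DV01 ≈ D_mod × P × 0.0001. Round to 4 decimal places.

Periodic yield y = 0.007.
  t   CF        PV=CF/(1+0.007)^t    t·PV
  1        47.50        47.1698        47.1698
  2        47.50        46.8419        93.6838
  3        47.50        46.5163       139.5489
  4     1,047.50     1,018.6762     4,074.7047
  Σ                  1,159.2042     4,355.1073
P = 1,159.2042; D_Mac = 3.75698 half-year periods = 1.87849 yrs; D_mod = 1.86543 yrs.
DV01 ≈ 1.86543 × 1,159.2042 × 0.0001 = 0.216242.

€0.2162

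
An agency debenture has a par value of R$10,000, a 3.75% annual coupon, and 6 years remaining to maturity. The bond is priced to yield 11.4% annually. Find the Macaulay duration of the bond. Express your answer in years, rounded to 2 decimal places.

5.35 years

Periodic yield y = 0.114. Discount each cash flow and weight by its year:
  t   CF        PV=CF/(1+0.114)^t    t·PV
  1       375.00       336.6248       336.6248
  2       375.00       302.1766       604.3533
  3       375.00       271.2537       813.7611
  4       375.00       243.4953       973.9810
  5       375.00       218.5774     1,092.8871
  6    10,375.00     5,428.4640    32,570.7839
  Σ                  6,800.5918    36,392.3912
Price P = Σ PV = 6,800.5918.
Macaulay duration = Σ(t·PV) / P = 36,392.3912 / 6,800.5918 = 5.35136 years.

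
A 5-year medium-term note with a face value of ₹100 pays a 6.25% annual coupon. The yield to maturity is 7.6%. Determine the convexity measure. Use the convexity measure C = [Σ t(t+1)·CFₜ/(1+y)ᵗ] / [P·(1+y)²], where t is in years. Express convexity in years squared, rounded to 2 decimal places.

With y = 0.076:
  t   CF        PV=CF/(1+0.076)^t    t·PV        t(t+1)·PV
  1         6.25         5.8086         5.8086          11.6171
  2         6.25         5.3983        10.7966          32.3897
  3         6.25         5.0170        15.0510          60.2039
  4         6.25         4.6626        18.6505          93.2526
  5       106.25        73.6661       368.3304       2,209.9825
  Σ                     94.5525       418.6370       2,407.4458
P = 94.5525.
Convexity = Σ t(t+1)·PV / [P·(1+y)²] = 2,407.4458 / (94.5525 × 1.157776) = 21.99170.

21.99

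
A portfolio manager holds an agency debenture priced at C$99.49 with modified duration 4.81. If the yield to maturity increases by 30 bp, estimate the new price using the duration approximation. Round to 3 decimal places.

C$98.054

Duration approximation: ΔP/P ≈ -D_mod · Δy = -4.81 × (+0.003) = -0.014430.
New price ≈ 99.49 × (1 - 0.014430) = 98.0543593.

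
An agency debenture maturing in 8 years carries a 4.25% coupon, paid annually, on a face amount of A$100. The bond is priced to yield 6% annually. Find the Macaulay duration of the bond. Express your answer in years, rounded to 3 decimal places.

6.873 years

Periodic yield y = 0.06. Discount each cash flow and weight by its year:
  t   CF        PV=CF/(1+0.06)^t    t·PV
  1         4.25         4.0094         4.0094
  2         4.25         3.7825         7.5650
  3         4.25         3.5684        10.7051
  4         4.25         3.3664        13.4656
  5         4.25         3.1758        15.8792
  6         4.25         2.9961        17.9765
  7         4.25         2.8265        19.7854
  8       104.25        65.4077       523.2619
  Σ                     89.1329       612.6482
Price P = Σ PV = 89.1329.
Macaulay duration = Σ(t·PV) / P = 612.6482 / 89.1329 = 6.87343 years.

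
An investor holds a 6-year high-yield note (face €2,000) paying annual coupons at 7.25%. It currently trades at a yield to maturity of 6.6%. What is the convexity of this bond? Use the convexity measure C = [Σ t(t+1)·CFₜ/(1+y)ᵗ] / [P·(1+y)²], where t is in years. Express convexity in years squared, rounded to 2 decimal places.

With y = 0.066:
  t   CF        PV=CF/(1+0.066)^t    t·PV        t(t+1)·PV
  1       145.00       136.0225       136.0225         272.0450
  2       145.00       127.6009       255.2017         765.6051
  3       145.00       119.7006       359.1019       1,436.4074
  4       145.00       112.2895       449.1580       2,245.7902
  5       145.00       105.3373       526.6863       3,160.1175
  6     2,145.00     1,461.7869     8,770.7215      61,395.0502
  Σ                  2,062.7377    10,496.8918      69,275.0155
P = 2,062.7377.
Convexity = Σ t(t+1)·PV / [P·(1+y)²] = 69,275.0155 / (2,062.7377 × 1.136356) = 29.55413.

29.55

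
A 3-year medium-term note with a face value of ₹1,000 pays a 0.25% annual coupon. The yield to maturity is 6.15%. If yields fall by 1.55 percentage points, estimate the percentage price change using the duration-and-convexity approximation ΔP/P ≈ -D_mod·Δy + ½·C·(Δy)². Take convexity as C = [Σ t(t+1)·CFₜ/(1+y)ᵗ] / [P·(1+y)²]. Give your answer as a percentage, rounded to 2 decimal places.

+4.50%

With y = 0.0615:
  t   CF        PV=CF/(1+0.0615)^t    t·PV        t(t+1)·PV
  1         2.50         2.3552         2.3552           4.7103
  2         2.50         2.2187         4.4374          13.3122
  3     1,002.50       838.1551     2,514.4653      10,057.8611
  Σ                    842.7290     2,521.2578      10,075.8836
P = 842.7290; D_Mac = 2.99178 yrs; D_mod = 2.81844 yrs; C = 10.61097.
Duration effect: -2.81844 × (-0.0155) = +0.043686
Convexity effect: 0.5 × 10.61097 × (-0.0155)² = +0.0012746
ΔP/P ≈ +0.043686 + 0.0012746 = +0.044961 = +4.4961%.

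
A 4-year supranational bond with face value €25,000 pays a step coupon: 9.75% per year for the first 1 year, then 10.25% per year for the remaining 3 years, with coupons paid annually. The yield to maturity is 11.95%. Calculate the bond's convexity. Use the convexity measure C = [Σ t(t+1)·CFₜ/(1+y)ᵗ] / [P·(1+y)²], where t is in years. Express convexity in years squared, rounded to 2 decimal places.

13.17

With y = 0.1195:
  t   CF        PV=CF/(1+0.1195)^t    t·PV        t(t+1)·PV
  1     2,437.50     2,177.3113     2,177.3113       4,354.6226
  2     2,562.50     2,044.6345     4,089.2689      12,267.8068
  3     2,562.50     1,826.3818     5,479.1455      21,916.5821
  4    27,562.50    17,547.7814    70,191.1255     350,955.6277
  Σ                 23,596.1090    81,936.8513     389,494.6392
P = 23,596.1090.
Convexity = Σ t(t+1)·PV / [P·(1+y)²] = 389,494.6392 / (23,596.1090 × 1.253280) = 13.17082.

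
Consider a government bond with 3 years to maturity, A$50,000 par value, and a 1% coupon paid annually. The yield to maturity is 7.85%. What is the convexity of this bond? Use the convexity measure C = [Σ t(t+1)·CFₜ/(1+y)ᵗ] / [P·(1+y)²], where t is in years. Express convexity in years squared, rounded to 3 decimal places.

10.166

With y = 0.0785:
  t   CF        PV=CF/(1+0.0785)^t    t·PV        t(t+1)·PV
  1       500.00       463.6069       463.6069         927.2137
  2       500.00       429.8626       859.7253       2,579.1759
  3    50,500.00    40,256.0288   120,768.0863     483,072.3452
  Σ                 41,149.4983   122,091.4185     486,578.7348
P = 41,149.4983.
Convexity = Σ t(t+1)·PV / [P·(1+y)²] = 486,578.7348 / (41,149.4983 × 1.163162) = 10.16596.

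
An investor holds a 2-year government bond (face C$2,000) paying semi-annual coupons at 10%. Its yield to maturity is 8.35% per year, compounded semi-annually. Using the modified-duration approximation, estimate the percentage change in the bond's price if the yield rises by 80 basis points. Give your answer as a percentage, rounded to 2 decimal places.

-1.43%

Periodic yield y = 0.04175. Modified duration first:
  t   CF        PV=CF/(1+0.04175)^t    t·PV
  1       100.00        95.9923        95.9923
  2       100.00        92.1453       184.2905
  3       100.00        88.4524       265.3571
  4     2,100.00     1,783.0571     7,132.2285
  Σ                  2,059.6471     7,677.8685
P = 2,059.6471; D_Mac = 3.72776 half-year periods = 1.86388 yrs; D_mod = 1.86388/(1+0.04175) = 1.78918 yrs.
ΔP/P ≈ -D_mod · Δy = -1.78918 × (+0.008) = -0.014313 = -1.4313%.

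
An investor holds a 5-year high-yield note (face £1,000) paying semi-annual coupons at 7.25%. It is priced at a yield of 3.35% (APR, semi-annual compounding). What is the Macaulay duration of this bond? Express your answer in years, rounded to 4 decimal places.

4.3482 years

Periodic yield y = 0.01675. Discount each cash flow and weight by its period:
  t   CF        PV=CF/(1+0.01675)^t    t·PV
  1        36.25        35.6528        35.6528
  2        36.25        35.0655        70.1309
  3        36.25        34.4878       103.4634
  4        36.25        33.9196       135.6786
  5        36.25        33.3608       166.8042
  6        36.25        32.8113       196.8676
  7        36.25        32.2707       225.8951
  8        36.25        31.7391       253.9128
  9        36.25        31.2162       280.9460
  10    1,036.25       877.6528     8,776.5278
  Σ                  1,178.1767    10,245.8792
Price P = Σ PV = 1,178.1767.
Macaulay duration = Σ(t·PV) / P = 10,245.8792 / 1,178.1767 = 8.69639 half-year periods.
In years: 8.69639 / 2 = 4.34819 years.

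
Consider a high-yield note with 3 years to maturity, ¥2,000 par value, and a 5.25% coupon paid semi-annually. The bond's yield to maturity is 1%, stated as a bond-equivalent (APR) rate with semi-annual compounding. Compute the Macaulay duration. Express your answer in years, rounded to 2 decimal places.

2.83 years

Periodic yield y = 0.005. Discount each cash flow and weight by its period:
  t   CF        PV=CF/(1+0.005)^t    t·PV
  1        52.50        52.2388        52.2388
  2        52.50        51.9789       103.9578
  3        52.50        51.7203       155.1609
  4        52.50        51.4630       205.8520
  5        52.50        51.2070       256.0348
  6     2,052.50     1,991.9884    11,951.9301
  Σ                  2,250.5963    12,725.1745
Price P = Σ PV = 2,250.5963.
Macaulay duration = Σ(t·PV) / P = 12,725.1745 / 2,250.5963 = 5.65413 half-year periods.
In years: 5.65413 / 2 = 2.82707 years.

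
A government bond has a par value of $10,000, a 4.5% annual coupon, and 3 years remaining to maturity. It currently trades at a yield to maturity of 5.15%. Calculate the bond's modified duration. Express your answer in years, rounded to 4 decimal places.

Periodic yield y = 0.0515. First find Macaulay duration:
  t   CF        PV=CF/(1+0.0515)^t    t·PV
  1       450.00       427.9601       427.9601
  2       450.00       406.9996       813.9992
  3    10,450.00     8,988.5256    26,965.5768
  Σ                  9,823.4852    28,207.5360
P = 9,823.4852; Macaulay duration = 28,207.5360 / 9,823.4852 = 2.87144 years.
Modified duration = D_Mac / (1 + y) = 2.87144 / 1.0515 = 2.73080 years.

2.7308 years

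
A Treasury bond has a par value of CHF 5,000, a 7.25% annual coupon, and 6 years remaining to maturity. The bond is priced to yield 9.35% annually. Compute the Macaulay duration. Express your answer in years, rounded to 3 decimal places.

5.021 years

Periodic yield y = 0.0935. Discount each cash flow and weight by its year:
  t   CF        PV=CF/(1+0.0935)^t    t·PV
  1       362.50       331.5043       331.5043
  2       362.50       303.1590       606.3180
  3       362.50       277.2373       831.7119
  4       362.50       253.5320     1,014.1282
  5       362.50       231.8537     1,159.2686
  6     5,362.50     3,136.5671    18,819.4025
  Σ                  4,533.8535    22,762.3335
Price P = Σ PV = 4,533.8535.
Macaulay duration = Σ(t·PV) / P = 22,762.3335 / 4,533.8535 = 5.02053 years.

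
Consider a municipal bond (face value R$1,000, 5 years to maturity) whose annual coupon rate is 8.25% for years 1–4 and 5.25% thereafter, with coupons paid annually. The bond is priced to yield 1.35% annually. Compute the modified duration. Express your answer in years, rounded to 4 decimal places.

4.3253 years

Periodic yield y = 0.0135. First find Macaulay duration:
  t   CF        PV=CF/(1+0.0135)^t    t·PV
  1        82.50        81.4011        81.4011
  2        82.50        80.3168       160.6336
  3        82.50        79.2470       237.7409
  4        82.50        78.1914       312.7656
  5     1,052.50       984.2453     4,921.2264
  Σ                  1,303.4015     5,713.7676
P = 1,303.4015; Macaulay duration = 5,713.7676 / 1,303.4015 = 4.38374 years.
Modified duration = D_Mac / (1 + y) = 4.38374 / 1.0135 = 4.32534 years.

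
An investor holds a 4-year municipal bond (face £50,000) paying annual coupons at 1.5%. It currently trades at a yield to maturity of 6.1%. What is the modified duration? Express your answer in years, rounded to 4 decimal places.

3.6786 years

Periodic yield y = 0.061. First find Macaulay duration:
  t   CF        PV=CF/(1+0.061)^t    t·PV
  1       750.00       706.8803       706.8803
  2       750.00       666.2397     1,332.4794
  3       750.00       627.9356     1,883.8068
  4    50,750.00    40,047.4171   160,189.6684
  Σ                 42,048.4727   164,112.8349
P = 42,048.4727; Macaulay duration = 164,112.8349 / 42,048.4727 = 3.90294 years.
Modified duration = D_Mac / (1 + y) = 3.90294 / 1.061 = 3.67855 years.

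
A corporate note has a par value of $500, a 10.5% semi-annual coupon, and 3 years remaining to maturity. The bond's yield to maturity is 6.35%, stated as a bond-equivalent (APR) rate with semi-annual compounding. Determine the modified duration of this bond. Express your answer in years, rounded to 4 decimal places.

Periodic yield y = 0.03175. First find Macaulay duration:
  t   CF        PV=CF/(1+0.03175)^t    t·PV
  1        26.25        25.4422        25.4422
  2        26.25        24.6593        49.3186
  3        26.25        23.9004        71.7013
  4        26.25        23.1650        92.6598
  5        26.25        22.4521       112.2605
  6       526.25       436.2598     2,617.5591
  Σ                    555.8788     2,968.9415
P = 555.8788; Macaulay duration = 2,968.9415 / 555.8788 = 5.34099 half-year periods = 2.67049 years.
Modified duration = D_Mac / (1 + y) = 2.67049 / 1.03175 = 2.58831 years.

2.5883 years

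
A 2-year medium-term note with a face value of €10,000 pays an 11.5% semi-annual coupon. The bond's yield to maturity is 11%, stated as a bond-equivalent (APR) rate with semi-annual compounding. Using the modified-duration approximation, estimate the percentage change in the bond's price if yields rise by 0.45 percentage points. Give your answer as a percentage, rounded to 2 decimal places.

-0.79%

Periodic yield y = 0.055. Modified duration first:
  t   CF        PV=CF/(1+0.055)^t    t·PV
  1       575.00       545.0237       545.0237
  2       575.00       516.6101     1,033.2203
  3       575.00       489.6779     1,469.0336
  4    10,575.00     8,536.3171    34,145.2682
  Σ                 10,087.6288    37,192.5458
P = 10,087.6288; D_Mac = 3.68695 half-year periods = 1.84347 yrs; D_mod = 1.84347/(1+0.055) = 1.74737 yrs.
ΔP/P ≈ -D_mod · Δy = -1.74737 × (+0.0045) = -0.007863 = -0.7863%.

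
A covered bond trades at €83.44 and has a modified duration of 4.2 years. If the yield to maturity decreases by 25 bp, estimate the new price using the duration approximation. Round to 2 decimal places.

Duration approximation: ΔP/P ≈ -D_mod · Δy = -4.2 × (-0.0025) = +0.010500.
New price ≈ 83.44 × (1 + 0.010500) = 84.31612.

€84.32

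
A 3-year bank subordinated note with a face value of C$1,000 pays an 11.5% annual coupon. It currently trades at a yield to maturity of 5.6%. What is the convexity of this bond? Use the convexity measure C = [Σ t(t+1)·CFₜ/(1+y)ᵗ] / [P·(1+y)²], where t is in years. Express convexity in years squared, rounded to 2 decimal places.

9.44

With y = 0.056:
  t   CF        PV=CF/(1+0.056)^t    t·PV        t(t+1)·PV
  1       115.00       108.9015       108.9015         217.8030
  2       115.00       103.1264       206.2529         618.7586
  3     1,115.00       946.8542     2,840.5626      11,362.2505
  Σ                  1,158.8822     3,155.7170      12,198.8121
P = 1,158.8822.
Convexity = Σ t(t+1)·PV / [P·(1+y)²] = 12,198.8121 / (1,158.8822 × 1.115136) = 9.43953.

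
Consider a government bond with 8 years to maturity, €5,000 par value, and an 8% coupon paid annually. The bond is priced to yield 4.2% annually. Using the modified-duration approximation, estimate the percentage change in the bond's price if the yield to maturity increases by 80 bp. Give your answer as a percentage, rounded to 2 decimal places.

Periodic yield y = 0.042. Modified duration first:
  t   CF        PV=CF/(1+0.042)^t    t·PV
  1       400.00       383.8772       383.8772
  2       400.00       368.4042       736.8084
  3       400.00       353.5549     1,060.6646
  4       400.00       339.3041     1,357.2164
  5       400.00       325.6277     1,628.1387
  6       400.00       312.5026     1,875.0158
  7       400.00       299.9066     2,099.3459
  8     5,400.00     3,885.5456    31,084.3647
  Σ                  6,268.7228    40,225.4316
P = 6,268.7228; D_Mac = 6.41685 yrs; D_mod = 6.41685/(1+0.042) = 6.15820 yrs.
ΔP/P ≈ -D_mod · Δy = -6.15820 × (+0.008) = -0.049266 = -4.9266%.

-4.93%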